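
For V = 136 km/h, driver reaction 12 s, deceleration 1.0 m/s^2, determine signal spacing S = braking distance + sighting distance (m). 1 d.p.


V = 136 / 3.6 = 37.7778 m/s
Braking distance = 37.7778^2 / (2*1.0) = 713.5802 m
Sighting distance = 37.7778 * 12 = 453.3333 m
S = 713.5802 + 453.3333 = 1166.9 m

1166.9


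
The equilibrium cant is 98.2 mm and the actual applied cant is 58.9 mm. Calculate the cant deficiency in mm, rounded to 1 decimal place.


Cant deficiency = equilibrium cant - actual cant
CD = 98.2 - 58.9
CD = 39.3 mm

39.3


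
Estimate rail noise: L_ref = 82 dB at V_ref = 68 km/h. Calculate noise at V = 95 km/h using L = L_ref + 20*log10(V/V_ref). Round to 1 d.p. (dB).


V/V_ref = 95 / 68 = 1.397059
log10(1.397059) = 0.145215
20 * 0.145215 = 2.9043
L = 82 + 2.9043 = 84.9 dB

84.9


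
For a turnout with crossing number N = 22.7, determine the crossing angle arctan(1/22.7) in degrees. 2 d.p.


1/N = 1/22.7 = 0.044053
angle = arctan(0.044053) = 0.044024 rad
angle = 0.044024 * 180/pi = 2.52 degrees

2.52


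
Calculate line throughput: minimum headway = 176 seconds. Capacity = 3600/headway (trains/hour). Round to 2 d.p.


Capacity = 3600 / headway
Capacity = 3600 / 176
Capacity = 20.45 trains/hour

20.45


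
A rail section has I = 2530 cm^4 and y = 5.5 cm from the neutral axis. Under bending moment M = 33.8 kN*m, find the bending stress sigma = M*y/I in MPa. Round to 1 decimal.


Convert units:
M = 33.8 kN*m = 33800000 N*mm
y = 5.5 cm = 55 mm
I = 2530 cm^4 = 25300000 mm^4
sigma = 33800000 * 55 / 25300000
sigma = 73.5 MPa

73.5


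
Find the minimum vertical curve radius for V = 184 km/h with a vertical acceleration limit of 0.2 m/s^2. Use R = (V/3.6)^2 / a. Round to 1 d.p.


Convert speed: V = 184 / 3.6 = 51.1111 m/s
V^2 = 2612.3457 m^2/s^2
R_v = 2612.3457 / 0.2
R_v = 13061.7 m

13061.7


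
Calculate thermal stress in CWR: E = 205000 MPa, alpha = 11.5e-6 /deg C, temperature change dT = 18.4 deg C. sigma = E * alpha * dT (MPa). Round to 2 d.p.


sigma = E * alpha * dT
sigma = 205000 * 11.5e-6 * 18.4
sigma = 2.3575 * 18.4
sigma = 43.38 MPa

43.38


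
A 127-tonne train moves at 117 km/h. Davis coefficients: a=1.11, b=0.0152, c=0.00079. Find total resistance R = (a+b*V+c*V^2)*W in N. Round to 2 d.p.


b*V = 0.0152 * 117 = 1.7784
c*V^2 = 0.00079 * 13689 = 10.81431
R_per_t = 1.11 + 1.7784 + 10.81431 = 13.70271 N/t
R_total = 13.70271 * 127 = 1740.24 N

1740.24


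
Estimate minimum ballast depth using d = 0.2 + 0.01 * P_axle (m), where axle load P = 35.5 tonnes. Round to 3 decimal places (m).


d = 0.2 + 0.01 * 35.5
d = 0.2 + 0.355
d = 0.555 m

0.555


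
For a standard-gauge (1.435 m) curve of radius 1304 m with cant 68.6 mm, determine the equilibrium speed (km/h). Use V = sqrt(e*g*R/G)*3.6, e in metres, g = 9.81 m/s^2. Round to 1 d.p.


Convert cant: e = 68.6 mm = 0.0686 m
V_ms = sqrt(0.0686 * 9.81 * 1304 / 1.435)
V_ms = sqrt(611.531473) = 24.7292 m/s
V = 24.7292 * 3.6 = 89.0 km/h

89.0


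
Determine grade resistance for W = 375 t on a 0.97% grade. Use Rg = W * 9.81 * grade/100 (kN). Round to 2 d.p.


Rg = W * 9.81 * grade / 100
Rg = 375 * 9.81 * 0.97 / 100
Rg = 3678.75 * 0.0097
Rg = 35.68 kN

35.68


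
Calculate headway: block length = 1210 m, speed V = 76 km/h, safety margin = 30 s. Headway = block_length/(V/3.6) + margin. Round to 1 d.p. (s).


V = 76 / 3.6 = 21.1111 m/s
Block traversal time = 1210 / 21.1111 = 57.3158 s
Headway = 57.3158 + 30
Headway = 87.3 s

87.3


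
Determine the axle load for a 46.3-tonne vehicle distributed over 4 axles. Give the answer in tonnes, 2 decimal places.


Load per axle = total weight / number of axles
Load = 46.3 / 4
Load = 11.58 tonnes

11.58


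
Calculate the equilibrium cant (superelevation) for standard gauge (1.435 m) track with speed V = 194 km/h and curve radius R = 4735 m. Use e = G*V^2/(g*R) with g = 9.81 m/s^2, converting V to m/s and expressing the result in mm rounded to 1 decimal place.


Convert speed: V = 194 / 3.6 = 53.8889 m/s
Apply formula: e = 1.435 * 53.8889^2 / (9.81 * 4735)
e = 1.435 * 2904.0123 / 46450.35
e = 0.089714 m = 89.7 mm

89.7


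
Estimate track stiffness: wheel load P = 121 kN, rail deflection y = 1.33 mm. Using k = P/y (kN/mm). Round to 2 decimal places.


Track stiffness k = P / y
k = 121 / 1.33
k = 90.98 kN/mm

90.98


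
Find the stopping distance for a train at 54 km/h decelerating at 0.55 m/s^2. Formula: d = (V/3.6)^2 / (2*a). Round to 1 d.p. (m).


Convert speed: V = 54 / 3.6 = 15.0 m/s
V^2 = 225.0
d = 225.0 / (2 * 0.55)
d = 225.0 / 1.1
d = 204.5 m

204.5


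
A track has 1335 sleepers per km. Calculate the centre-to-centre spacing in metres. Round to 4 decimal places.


Spacing = 1000 m / number of sleepers
Spacing = 1000 / 1335
Spacing = 0.7491 m

0.7491


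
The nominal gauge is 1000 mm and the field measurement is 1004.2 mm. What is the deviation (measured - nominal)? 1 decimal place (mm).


Deviation = measured - nominal
Deviation = 1004.2 - 1000
Deviation = 4.2 mm

4.2


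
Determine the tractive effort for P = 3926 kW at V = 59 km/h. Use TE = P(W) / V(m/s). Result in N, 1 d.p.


Convert: P = 3926 kW = 3926000 W
V = 59 / 3.6 = 16.3889 m/s
TE = 3926000 / 16.3889
TE = 239552.5 N

239552.5


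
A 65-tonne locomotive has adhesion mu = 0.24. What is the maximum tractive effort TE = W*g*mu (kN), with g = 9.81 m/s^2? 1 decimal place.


TE_max = W * g * mu
TE_max = 65 * 9.81 * 0.24
TE_max = 637.65 * 0.24
TE_max = 153.0 kN

153.0


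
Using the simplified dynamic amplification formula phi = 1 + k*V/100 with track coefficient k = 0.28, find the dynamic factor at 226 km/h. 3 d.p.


phi = 1 + k * V / 100
phi = 1 + 0.28 * 226 / 100
phi = 1 + 0.6328
phi = 1.633

1.633


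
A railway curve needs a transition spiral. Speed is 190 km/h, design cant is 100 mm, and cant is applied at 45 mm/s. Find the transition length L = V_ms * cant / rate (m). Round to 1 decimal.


Convert speed: V = 190 / 3.6 = 52.7778 m/s
L = 52.7778 * 100 / 45
L = 5277.7778 / 45
L = 117.3 m

117.3


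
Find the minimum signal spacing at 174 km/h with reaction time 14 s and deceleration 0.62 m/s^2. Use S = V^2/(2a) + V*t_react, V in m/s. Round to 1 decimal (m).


V = 174 / 3.6 = 48.3333 m/s
Braking distance = 48.3333^2 / (2*0.62) = 1883.9606 m
Sighting distance = 48.3333 * 14 = 676.6667 m
S = 1883.9606 + 676.6667 = 2560.6 m

2560.6


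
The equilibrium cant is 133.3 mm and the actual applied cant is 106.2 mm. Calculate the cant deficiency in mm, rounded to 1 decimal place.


Cant deficiency = equilibrium cant - actual cant
CD = 133.3 - 106.2
CD = 27.1 mm

27.1


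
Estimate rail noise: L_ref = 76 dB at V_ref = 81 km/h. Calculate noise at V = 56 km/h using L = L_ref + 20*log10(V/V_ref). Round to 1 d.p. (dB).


V/V_ref = 56 / 81 = 0.691358
log10(0.691358) = -0.160297
20 * -0.160297 = -3.2059
L = 76 + -3.2059 = 72.8 dB

72.8


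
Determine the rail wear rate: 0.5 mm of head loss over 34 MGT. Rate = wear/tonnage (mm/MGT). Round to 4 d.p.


Wear rate = total wear / cumulative tonnage
Rate = 0.5 / 34
Rate = 0.0147 mm/MGT

0.0147


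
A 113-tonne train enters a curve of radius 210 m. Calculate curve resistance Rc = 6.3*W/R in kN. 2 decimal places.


Rc = 6.3 * W / R
Rc = 6.3 * 113 / 210
Rc = 711.9 / 210
Rc = 3.39 kN

3.39


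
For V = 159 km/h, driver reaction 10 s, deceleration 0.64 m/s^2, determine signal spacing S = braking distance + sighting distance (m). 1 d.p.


V = 159 / 3.6 = 44.1667 m/s
Braking distance = 44.1667^2 / (2*0.64) = 1523.98 m
Sighting distance = 44.1667 * 10 = 441.6667 m
S = 1523.98 + 441.6667 = 1965.6 m

1965.6


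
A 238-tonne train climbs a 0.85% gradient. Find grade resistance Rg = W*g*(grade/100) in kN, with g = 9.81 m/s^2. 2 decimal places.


Rg = W * 9.81 * grade / 100
Rg = 238 * 9.81 * 0.85 / 100
Rg = 2334.78 * 0.0085
Rg = 19.85 kN

19.85


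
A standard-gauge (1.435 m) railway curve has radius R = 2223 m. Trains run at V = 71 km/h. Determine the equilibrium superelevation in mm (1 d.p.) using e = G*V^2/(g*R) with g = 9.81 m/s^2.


Convert speed: V = 71 / 3.6 = 19.7222 m/s
Apply formula: e = 1.435 * 19.7222^2 / (9.81 * 2223)
e = 1.435 * 388.966 / 21807.63
e = 0.025595 m = 25.6 mm

25.6


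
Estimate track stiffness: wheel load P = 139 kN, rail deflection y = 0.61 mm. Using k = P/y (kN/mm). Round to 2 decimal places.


Track stiffness k = P / y
k = 139 / 0.61
k = 227.87 kN/mm

227.87


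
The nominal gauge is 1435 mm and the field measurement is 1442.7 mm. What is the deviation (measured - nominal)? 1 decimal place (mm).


Deviation = measured - nominal
Deviation = 1442.7 - 1435
Deviation = 7.7 mm

7.7


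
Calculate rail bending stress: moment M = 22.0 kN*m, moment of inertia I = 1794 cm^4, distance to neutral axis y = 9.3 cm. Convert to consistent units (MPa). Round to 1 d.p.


Convert units:
M = 22.0 kN*m = 22000000 N*mm
y = 9.3 cm = 93 mm
I = 1794 cm^4 = 17940000 mm^4
sigma = 22000000 * 93 / 17940000
sigma = 114.0 MPa

114.0


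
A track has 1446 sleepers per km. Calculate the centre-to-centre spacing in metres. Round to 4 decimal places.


Spacing = 1000 m / number of sleepers
Spacing = 1000 / 1446
Spacing = 0.6916 m

0.6916


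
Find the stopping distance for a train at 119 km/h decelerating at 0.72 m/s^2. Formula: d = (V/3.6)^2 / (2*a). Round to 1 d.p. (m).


Convert speed: V = 119 / 3.6 = 33.0556 m/s
V^2 = 1092.6698
d = 1092.6698 / (2 * 0.72)
d = 1092.6698 / 1.44
d = 758.8 m

758.8


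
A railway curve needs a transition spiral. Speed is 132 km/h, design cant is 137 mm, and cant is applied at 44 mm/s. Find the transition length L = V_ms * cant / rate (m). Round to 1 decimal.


Convert speed: V = 132 / 3.6 = 36.6667 m/s
L = 36.6667 * 137 / 44
L = 5023.3333 / 44
L = 114.2 m

114.2


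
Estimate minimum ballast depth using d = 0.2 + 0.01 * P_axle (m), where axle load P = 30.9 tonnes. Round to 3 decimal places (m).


d = 0.2 + 0.01 * 30.9
d = 0.2 + 0.309
d = 0.509 m

0.509


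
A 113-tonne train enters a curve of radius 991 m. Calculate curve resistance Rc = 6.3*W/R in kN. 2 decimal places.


Rc = 6.3 * W / R
Rc = 6.3 * 113 / 991
Rc = 711.9 / 991
Rc = 0.72 kN

0.72


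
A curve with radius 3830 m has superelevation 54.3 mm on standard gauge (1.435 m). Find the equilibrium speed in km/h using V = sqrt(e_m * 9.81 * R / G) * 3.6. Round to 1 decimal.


Convert cant: e = 54.3 mm = 0.0543 m
V_ms = sqrt(0.0543 * 9.81 * 3830 / 1.435)
V_ms = sqrt(1421.725359) = 37.7058 m/s
V = 37.7058 * 3.6 = 135.7 km/h

135.7


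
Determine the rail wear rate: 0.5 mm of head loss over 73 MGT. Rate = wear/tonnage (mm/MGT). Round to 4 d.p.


Wear rate = total wear / cumulative tonnage
Rate = 0.5 / 73
Rate = 0.0068 mm/MGT

0.0068


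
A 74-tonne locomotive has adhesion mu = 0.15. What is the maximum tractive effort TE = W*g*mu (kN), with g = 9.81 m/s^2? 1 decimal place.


TE_max = W * g * mu
TE_max = 74 * 9.81 * 0.15
TE_max = 725.94 * 0.15
TE_max = 108.9 kN

108.9


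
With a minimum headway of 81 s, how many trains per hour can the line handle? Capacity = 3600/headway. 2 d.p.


Capacity = 3600 / headway
Capacity = 3600 / 81
Capacity = 44.44 trains/hour

44.44


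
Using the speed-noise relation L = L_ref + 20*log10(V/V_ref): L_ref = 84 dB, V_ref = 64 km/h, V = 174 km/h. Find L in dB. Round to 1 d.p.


V/V_ref = 174 / 64 = 2.71875
log10(2.71875) = 0.434369
20 * 0.434369 = 8.6874
L = 84 + 8.6874 = 92.7 dB

92.7


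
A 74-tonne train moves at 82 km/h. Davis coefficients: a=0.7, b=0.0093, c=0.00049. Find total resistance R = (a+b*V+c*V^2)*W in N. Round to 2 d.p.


b*V = 0.0093 * 82 = 0.7626
c*V^2 = 0.00049 * 6724 = 3.29476
R_per_t = 0.7 + 0.7626 + 3.29476 = 4.75736 N/t
R_total = 4.75736 * 74 = 352.04 N

352.04


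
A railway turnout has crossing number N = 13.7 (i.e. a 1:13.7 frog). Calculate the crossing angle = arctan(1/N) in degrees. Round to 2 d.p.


1/N = 1/13.7 = 0.072993
angle = arctan(0.072993) = 0.072863 rad
angle = 0.072863 * 180/pi = 4.17 degrees

4.17


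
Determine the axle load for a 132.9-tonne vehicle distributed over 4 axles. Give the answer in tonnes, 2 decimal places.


Load per axle = total weight / number of axles
Load = 132.9 / 4
Load = 33.23 tonnes

33.23


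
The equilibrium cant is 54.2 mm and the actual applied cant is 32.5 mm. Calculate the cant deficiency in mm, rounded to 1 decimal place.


Cant deficiency = equilibrium cant - actual cant
CD = 54.2 - 32.5
CD = 21.7 mm

21.7


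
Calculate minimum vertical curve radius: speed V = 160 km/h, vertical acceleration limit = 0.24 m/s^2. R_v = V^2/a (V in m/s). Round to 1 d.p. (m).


Convert speed: V = 160 / 3.6 = 44.4444 m/s
V^2 = 1975.3086 m^2/s^2
R_v = 1975.3086 / 0.24
R_v = 8230.5 m

8230.5


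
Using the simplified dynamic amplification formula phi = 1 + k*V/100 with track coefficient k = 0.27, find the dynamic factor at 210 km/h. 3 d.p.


phi = 1 + k * V / 100
phi = 1 + 0.27 * 210 / 100
phi = 1 + 0.567
phi = 1.567

1.567


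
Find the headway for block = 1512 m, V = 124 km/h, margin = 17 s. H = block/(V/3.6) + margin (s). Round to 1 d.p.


V = 124 / 3.6 = 34.4444 m/s
Block traversal time = 1512 / 34.4444 = 43.8968 s
Headway = 43.8968 + 17
Headway = 60.9 s

60.9


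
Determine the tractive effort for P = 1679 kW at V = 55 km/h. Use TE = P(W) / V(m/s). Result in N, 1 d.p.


Convert: P = 1679 kW = 1679000 W
V = 55 / 3.6 = 15.2778 m/s
TE = 1679000 / 15.2778
TE = 109898.2 N

109898.2


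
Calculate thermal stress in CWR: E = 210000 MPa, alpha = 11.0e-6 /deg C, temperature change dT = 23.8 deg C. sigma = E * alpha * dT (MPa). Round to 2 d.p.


sigma = E * alpha * dT
sigma = 210000 * 11.0e-6 * 23.8
sigma = 2.31 * 23.8
sigma = 54.98 MPa

54.98


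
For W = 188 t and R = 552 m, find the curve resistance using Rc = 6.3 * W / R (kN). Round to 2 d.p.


Rc = 6.3 * W / R
Rc = 6.3 * 188 / 552
Rc = 1184.4 / 552
Rc = 2.15 kN

2.15


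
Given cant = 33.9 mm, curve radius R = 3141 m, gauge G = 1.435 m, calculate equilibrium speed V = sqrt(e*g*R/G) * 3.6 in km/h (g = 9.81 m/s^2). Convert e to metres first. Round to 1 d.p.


Convert cant: e = 33.9 mm = 0.0339 m
V_ms = sqrt(0.0339 * 9.81 * 3141 / 1.435)
V_ms = sqrt(727.921825) = 26.98 m/s
V = 26.98 * 3.6 = 97.1 km/h

97.1


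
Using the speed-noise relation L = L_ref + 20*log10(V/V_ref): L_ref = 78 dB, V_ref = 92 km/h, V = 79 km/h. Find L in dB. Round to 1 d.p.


V/V_ref = 79 / 92 = 0.858696
log10(0.858696) = -0.066161
20 * -0.066161 = -1.3232
L = 78 + -1.3232 = 76.7 dB

76.7


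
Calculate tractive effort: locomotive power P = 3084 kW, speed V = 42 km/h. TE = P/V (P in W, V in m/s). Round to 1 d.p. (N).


Convert: P = 3084 kW = 3084000 W
V = 42 / 3.6 = 11.6667 m/s
TE = 3084000 / 11.6667
TE = 264342.9 N

264342.9


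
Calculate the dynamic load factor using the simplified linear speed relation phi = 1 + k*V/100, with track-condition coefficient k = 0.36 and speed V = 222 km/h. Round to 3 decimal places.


phi = 1 + k * V / 100
phi = 1 + 0.36 * 222 / 100
phi = 1 + 0.7992
phi = 1.799

1.799


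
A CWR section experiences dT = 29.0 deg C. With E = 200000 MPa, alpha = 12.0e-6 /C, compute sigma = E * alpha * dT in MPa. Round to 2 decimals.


sigma = E * alpha * dT
sigma = 200000 * 12.0e-6 * 29.0
sigma = 2.4 * 29.0
sigma = 69.60 MPa

69.60


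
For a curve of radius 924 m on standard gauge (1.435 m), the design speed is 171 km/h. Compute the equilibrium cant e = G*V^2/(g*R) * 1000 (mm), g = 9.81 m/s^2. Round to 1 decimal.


Convert speed: V = 171 / 3.6 = 47.5 m/s
Apply formula: e = 1.435 * 47.5^2 / (9.81 * 924)
e = 1.435 * 2256.25 / 9064.44
e = 0.357189 m = 357.2 mm

357.2


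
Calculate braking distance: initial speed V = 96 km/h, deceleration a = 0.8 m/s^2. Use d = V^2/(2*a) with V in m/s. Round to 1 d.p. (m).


Convert speed: V = 96 / 3.6 = 26.6667 m/s
V^2 = 711.1111
d = 711.1111 / (2 * 0.8)
d = 711.1111 / 1.6
d = 444.4 m

444.4


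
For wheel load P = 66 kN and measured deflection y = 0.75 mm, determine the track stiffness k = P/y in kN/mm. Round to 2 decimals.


Track stiffness k = P / y
k = 66 / 0.75
k = 88.00 kN/mm

88.00


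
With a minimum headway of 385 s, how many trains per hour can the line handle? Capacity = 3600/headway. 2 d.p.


Capacity = 3600 / headway
Capacity = 3600 / 385
Capacity = 9.35 trains/hour

9.35


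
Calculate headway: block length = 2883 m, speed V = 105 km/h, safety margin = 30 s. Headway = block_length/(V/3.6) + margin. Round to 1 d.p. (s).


V = 105 / 3.6 = 29.1667 m/s
Block traversal time = 2883 / 29.1667 = 98.8457 s
Headway = 98.8457 + 30
Headway = 128.8 s

128.8


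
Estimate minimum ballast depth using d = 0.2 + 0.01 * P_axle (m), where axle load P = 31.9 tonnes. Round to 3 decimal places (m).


d = 0.2 + 0.01 * 31.9
d = 0.2 + 0.319
d = 0.519 m

0.519


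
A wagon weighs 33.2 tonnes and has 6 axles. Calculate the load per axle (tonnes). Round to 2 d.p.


Load per axle = total weight / number of axles
Load = 33.2 / 6
Load = 5.53 tonnes

5.53


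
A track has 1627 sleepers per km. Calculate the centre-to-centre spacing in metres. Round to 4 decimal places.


Spacing = 1000 m / number of sleepers
Spacing = 1000 / 1627
Spacing = 0.6146 m

0.6146


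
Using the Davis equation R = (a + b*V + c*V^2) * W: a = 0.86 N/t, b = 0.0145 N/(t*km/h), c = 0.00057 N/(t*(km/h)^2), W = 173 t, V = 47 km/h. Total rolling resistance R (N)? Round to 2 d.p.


b*V = 0.0145 * 47 = 0.6815
c*V^2 = 0.00057 * 2209 = 1.25913
R_per_t = 0.86 + 0.6815 + 1.25913 = 2.80063 N/t
R_total = 2.80063 * 173 = 484.51 N

484.51


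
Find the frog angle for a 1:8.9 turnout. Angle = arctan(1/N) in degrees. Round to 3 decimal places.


1/N = 1/8.9 = 0.11236
angle = arctan(0.11236) = 0.11189 rad
angle = 0.11189 * 180/pi = 6.411 degrees

6.411


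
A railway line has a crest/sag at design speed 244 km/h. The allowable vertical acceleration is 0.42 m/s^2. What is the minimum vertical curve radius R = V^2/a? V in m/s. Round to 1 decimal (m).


Convert speed: V = 244 / 3.6 = 67.7778 m/s
V^2 = 4593.8272 m^2/s^2
R_v = 4593.8272 / 0.42
R_v = 10937.7 m

10937.7


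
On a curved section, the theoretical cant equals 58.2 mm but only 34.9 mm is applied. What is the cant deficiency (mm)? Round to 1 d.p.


Cant deficiency = equilibrium cant - actual cant
CD = 58.2 - 34.9
CD = 23.3 mm

23.3


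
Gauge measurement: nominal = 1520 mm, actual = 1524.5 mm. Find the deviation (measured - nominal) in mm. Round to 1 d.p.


Deviation = measured - nominal
Deviation = 1524.5 - 1520
Deviation = 4.5 mm

4.5


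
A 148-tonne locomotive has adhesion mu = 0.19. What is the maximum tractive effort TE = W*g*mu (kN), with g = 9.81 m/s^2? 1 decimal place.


TE_max = W * g * mu
TE_max = 148 * 9.81 * 0.19
TE_max = 1451.88 * 0.19
TE_max = 275.9 kN

275.9


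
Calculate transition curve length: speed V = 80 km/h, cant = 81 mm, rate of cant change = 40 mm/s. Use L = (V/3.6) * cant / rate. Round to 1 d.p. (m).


Convert speed: V = 80 / 3.6 = 22.2222 m/s
L = 22.2222 * 81 / 40
L = 1800.0 / 40
L = 45.0 m

45.0


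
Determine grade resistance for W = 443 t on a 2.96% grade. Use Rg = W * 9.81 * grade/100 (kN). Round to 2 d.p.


Rg = W * 9.81 * grade / 100
Rg = 443 * 9.81 * 2.96 / 100
Rg = 4345.83 * 0.0296
Rg = 128.64 kN

128.64


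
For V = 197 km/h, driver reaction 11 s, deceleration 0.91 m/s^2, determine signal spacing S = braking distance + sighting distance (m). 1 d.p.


V = 197 / 3.6 = 54.7222 m/s
Braking distance = 54.7222^2 / (2*0.91) = 1645.3415 m
Sighting distance = 54.7222 * 11 = 601.9444 m
S = 1645.3415 + 601.9444 = 2247.3 m

2247.3


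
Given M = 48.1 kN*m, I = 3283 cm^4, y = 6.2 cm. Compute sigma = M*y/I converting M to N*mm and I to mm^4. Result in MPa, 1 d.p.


Convert units:
M = 48.1 kN*m = 48100000 N*mm
y = 6.2 cm = 62 mm
I = 3283 cm^4 = 32830000 mm^4
sigma = 48100000 * 62 / 32830000
sigma = 90.8 MPa

90.8


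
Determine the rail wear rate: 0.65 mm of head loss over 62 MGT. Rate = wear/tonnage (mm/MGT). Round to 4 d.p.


Wear rate = total wear / cumulative tonnage
Rate = 0.65 / 62
Rate = 0.0105 mm/MGT

0.0105


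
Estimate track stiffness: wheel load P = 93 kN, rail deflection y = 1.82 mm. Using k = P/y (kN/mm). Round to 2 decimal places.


Track stiffness k = P / y
k = 93 / 1.82
k = 51.10 kN/mm

51.10


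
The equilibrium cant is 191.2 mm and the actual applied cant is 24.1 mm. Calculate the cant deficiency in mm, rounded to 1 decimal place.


Cant deficiency = equilibrium cant - actual cant
CD = 191.2 - 24.1
CD = 167.1 mm

167.1


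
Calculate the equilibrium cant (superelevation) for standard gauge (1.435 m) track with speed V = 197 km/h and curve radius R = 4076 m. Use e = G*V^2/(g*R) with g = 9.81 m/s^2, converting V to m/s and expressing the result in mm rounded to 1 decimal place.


Convert speed: V = 197 / 3.6 = 54.7222 m/s
Apply formula: e = 1.435 * 54.7222^2 / (9.81 * 4076)
e = 1.435 * 2994.5216 / 39985.56
e = 0.107467 m = 107.5 mm

107.5


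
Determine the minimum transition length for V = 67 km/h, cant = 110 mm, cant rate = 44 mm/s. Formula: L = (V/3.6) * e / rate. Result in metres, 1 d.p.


Convert speed: V = 67 / 3.6 = 18.6111 m/s
L = 18.6111 * 110 / 44
L = 2047.2222 / 44
L = 46.5 m

46.5


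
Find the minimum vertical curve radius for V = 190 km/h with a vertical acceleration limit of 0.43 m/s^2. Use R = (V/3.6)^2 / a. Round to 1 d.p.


Convert speed: V = 190 / 3.6 = 52.7778 m/s
V^2 = 2785.4938 m^2/s^2
R_v = 2785.4938 / 0.43
R_v = 6477.9 m

6477.9


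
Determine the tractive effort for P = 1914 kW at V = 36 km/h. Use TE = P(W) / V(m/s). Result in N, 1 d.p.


Convert: P = 1914 kW = 1914000 W
V = 36 / 3.6 = 10.0 m/s
TE = 1914000 / 10.0
TE = 191400.0 N

191400.0


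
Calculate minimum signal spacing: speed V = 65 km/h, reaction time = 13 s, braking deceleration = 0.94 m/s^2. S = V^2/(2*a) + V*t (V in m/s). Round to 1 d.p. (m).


V = 65 / 3.6 = 18.0556 m/s
Braking distance = 18.0556^2 / (2*0.94) = 173.4059 m
Sighting distance = 18.0556 * 13 = 234.7222 m
S = 173.4059 + 234.7222 = 408.1 m

408.1


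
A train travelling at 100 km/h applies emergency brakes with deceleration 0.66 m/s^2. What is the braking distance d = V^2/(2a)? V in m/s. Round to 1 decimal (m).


Convert speed: V = 100 / 3.6 = 27.7778 m/s
V^2 = 771.6049
d = 771.6049 / (2 * 0.66)
d = 771.6049 / 1.32
d = 584.5 m

584.5


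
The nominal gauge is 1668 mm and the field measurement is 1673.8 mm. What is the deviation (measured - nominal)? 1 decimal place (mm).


Deviation = measured - nominal
Deviation = 1673.8 - 1668
Deviation = 5.8 mm

5.8


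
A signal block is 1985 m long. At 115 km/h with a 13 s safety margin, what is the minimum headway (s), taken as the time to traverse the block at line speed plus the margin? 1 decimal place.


V = 115 / 3.6 = 31.9444 m/s
Block traversal time = 1985 / 31.9444 = 62.1391 s
Headway = 62.1391 + 13
Headway = 75.1 s

75.1


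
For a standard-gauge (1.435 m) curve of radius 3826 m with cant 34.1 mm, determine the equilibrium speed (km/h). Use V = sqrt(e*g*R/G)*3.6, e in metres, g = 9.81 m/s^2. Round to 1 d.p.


Convert cant: e = 34.1 mm = 0.0341 m
V_ms = sqrt(0.0341 * 9.81 * 3826 / 1.435)
V_ms = sqrt(891.90059) = 29.8647 m/s
V = 29.8647 * 3.6 = 107.5 km/h

107.5


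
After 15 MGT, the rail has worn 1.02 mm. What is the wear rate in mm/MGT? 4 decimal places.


Wear rate = total wear / cumulative tonnage
Rate = 1.02 / 15
Rate = 0.0680 mm/MGT

0.0680


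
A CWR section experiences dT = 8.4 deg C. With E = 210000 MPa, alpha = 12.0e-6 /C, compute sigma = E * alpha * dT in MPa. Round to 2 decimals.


sigma = E * alpha * dT
sigma = 210000 * 12.0e-6 * 8.4
sigma = 2.52 * 8.4
sigma = 21.17 MPa

21.17


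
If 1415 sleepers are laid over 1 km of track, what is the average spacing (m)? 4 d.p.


Spacing = 1000 m / number of sleepers
Spacing = 1000 / 1415
Spacing = 0.7067 m

0.7067


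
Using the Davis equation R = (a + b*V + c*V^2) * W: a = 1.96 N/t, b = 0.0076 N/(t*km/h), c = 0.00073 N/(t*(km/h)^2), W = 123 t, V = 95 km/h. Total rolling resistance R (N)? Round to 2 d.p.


b*V = 0.0076 * 95 = 0.722
c*V^2 = 0.00073 * 9025 = 6.58825
R_per_t = 1.96 + 0.722 + 6.58825 = 9.27025 N/t
R_total = 9.27025 * 123 = 1140.24 N

1140.24


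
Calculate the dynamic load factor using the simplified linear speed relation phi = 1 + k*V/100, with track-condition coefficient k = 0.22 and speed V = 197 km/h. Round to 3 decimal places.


phi = 1 + k * V / 100
phi = 1 + 0.22 * 197 / 100
phi = 1 + 0.4334
phi = 1.433

1.433


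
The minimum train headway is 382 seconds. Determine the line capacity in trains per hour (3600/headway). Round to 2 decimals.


Capacity = 3600 / headway
Capacity = 3600 / 382
Capacity = 9.42 trains/hour

9.42


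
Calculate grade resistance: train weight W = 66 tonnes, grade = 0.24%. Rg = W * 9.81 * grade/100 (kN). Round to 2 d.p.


Rg = W * 9.81 * grade / 100
Rg = 66 * 9.81 * 0.24 / 100
Rg = 647.46 * 0.0024
Rg = 1.55 kN

1.55


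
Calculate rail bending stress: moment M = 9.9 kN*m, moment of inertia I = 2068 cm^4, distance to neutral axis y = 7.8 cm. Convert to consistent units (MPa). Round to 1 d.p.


Convert units:
M = 9.9 kN*m = 9900000 N*mm
y = 7.8 cm = 78 mm
I = 2068 cm^4 = 20680000 mm^4
sigma = 9900000 * 78 / 20680000
sigma = 37.3 MPa

37.3


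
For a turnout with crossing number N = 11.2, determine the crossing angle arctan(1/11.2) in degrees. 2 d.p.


1/N = 1/11.2 = 0.089286
angle = arctan(0.089286) = 0.08905 rad
angle = 0.08905 * 180/pi = 5.10 degrees

5.10


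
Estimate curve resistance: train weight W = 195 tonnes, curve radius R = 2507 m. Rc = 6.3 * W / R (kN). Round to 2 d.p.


Rc = 6.3 * W / R
Rc = 6.3 * 195 / 2507
Rc = 1228.5 / 2507
Rc = 0.49 kN

0.49


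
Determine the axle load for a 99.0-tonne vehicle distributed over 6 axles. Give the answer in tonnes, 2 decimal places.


Load per axle = total weight / number of axles
Load = 99.0 / 6
Load = 16.50 tonnes

16.50


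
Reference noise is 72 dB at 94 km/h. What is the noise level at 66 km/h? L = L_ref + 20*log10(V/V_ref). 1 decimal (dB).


V/V_ref = 66 / 94 = 0.702128
log10(0.702128) = -0.153584
20 * -0.153584 = -3.0717
L = 72 + -3.0717 = 68.9 dB

68.9


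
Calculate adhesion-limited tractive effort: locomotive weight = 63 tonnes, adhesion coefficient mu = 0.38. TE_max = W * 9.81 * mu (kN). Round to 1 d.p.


TE_max = W * g * mu
TE_max = 63 * 9.81 * 0.38
TE_max = 618.03 * 0.38
TE_max = 234.9 kN

234.9


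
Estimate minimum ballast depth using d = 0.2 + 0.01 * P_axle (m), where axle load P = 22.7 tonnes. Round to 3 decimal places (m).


d = 0.2 + 0.01 * 22.7
d = 0.2 + 0.227
d = 0.427 m

0.427


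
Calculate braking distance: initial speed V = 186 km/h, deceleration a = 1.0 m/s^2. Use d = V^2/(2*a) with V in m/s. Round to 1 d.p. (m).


Convert speed: V = 186 / 3.6 = 51.6667 m/s
V^2 = 2669.4444
d = 2669.4444 / (2 * 1.0)
d = 2669.4444 / 2.0
d = 1334.7 m

1334.7


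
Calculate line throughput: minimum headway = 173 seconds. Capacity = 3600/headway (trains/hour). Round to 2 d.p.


Capacity = 3600 / headway
Capacity = 3600 / 173
Capacity = 20.81 trains/hour

20.81


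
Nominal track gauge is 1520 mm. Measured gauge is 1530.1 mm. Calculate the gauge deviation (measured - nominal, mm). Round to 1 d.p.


Deviation = measured - nominal
Deviation = 1530.1 - 1520
Deviation = 10.1 mm

10.1


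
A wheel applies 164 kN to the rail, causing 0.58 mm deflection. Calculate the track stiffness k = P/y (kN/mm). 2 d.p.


Track stiffness k = P / y
k = 164 / 0.58
k = 282.76 kN/mm

282.76


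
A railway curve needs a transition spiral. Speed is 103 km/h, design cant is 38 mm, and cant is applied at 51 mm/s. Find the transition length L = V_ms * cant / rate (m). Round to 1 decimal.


Convert speed: V = 103 / 3.6 = 28.6111 m/s
L = 28.6111 * 38 / 51
L = 1087.2222 / 51
L = 21.3 m

21.3


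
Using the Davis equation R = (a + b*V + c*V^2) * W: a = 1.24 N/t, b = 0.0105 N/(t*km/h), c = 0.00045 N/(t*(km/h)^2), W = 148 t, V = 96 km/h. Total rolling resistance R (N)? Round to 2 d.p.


b*V = 0.0105 * 96 = 1.008
c*V^2 = 0.00045 * 9216 = 4.1472
R_per_t = 1.24 + 1.008 + 4.1472 = 6.3952 N/t
R_total = 6.3952 * 148 = 946.49 N

946.49


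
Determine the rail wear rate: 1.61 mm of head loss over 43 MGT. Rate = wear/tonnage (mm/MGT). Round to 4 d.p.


Wear rate = total wear / cumulative tonnage
Rate = 1.61 / 43
Rate = 0.0374 mm/MGT

0.0374


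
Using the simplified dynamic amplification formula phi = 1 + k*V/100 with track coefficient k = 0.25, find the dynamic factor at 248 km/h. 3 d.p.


phi = 1 + k * V / 100
phi = 1 + 0.25 * 248 / 100
phi = 1 + 0.62
phi = 1.620

1.620


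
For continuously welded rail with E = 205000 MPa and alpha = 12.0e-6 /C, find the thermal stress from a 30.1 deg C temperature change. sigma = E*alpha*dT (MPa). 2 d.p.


sigma = E * alpha * dT
sigma = 205000 * 12.0e-6 * 30.1
sigma = 2.46 * 30.1
sigma = 74.05 MPa

74.05


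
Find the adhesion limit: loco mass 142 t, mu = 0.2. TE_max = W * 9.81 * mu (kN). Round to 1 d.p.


TE_max = W * g * mu
TE_max = 142 * 9.81 * 0.2
TE_max = 1393.02 * 0.2
TE_max = 278.6 kN

278.6


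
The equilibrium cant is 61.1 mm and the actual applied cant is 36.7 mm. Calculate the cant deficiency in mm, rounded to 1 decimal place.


Cant deficiency = equilibrium cant - actual cant
CD = 61.1 - 36.7
CD = 24.4 mm

24.4


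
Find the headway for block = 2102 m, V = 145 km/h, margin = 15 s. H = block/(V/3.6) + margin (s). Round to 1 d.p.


V = 145 / 3.6 = 40.2778 m/s
Block traversal time = 2102 / 40.2778 = 52.1876 s
Headway = 52.1876 + 15
Headway = 67.2 s

67.2


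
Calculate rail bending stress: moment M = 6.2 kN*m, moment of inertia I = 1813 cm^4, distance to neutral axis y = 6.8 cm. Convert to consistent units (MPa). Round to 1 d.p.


Convert units:
M = 6.2 kN*m = 6200000 N*mm
y = 6.8 cm = 68 mm
I = 1813 cm^4 = 18130000 mm^4
sigma = 6200000 * 68 / 18130000
sigma = 23.3 MPa

23.3


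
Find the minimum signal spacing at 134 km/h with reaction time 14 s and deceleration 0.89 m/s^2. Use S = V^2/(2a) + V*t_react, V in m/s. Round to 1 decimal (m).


V = 134 / 3.6 = 37.2222 m/s
Braking distance = 37.2222^2 / (2*0.89) = 778.3673 m
Sighting distance = 37.2222 * 14 = 521.1111 m
S = 778.3673 + 521.1111 = 1299.5 m

1299.5


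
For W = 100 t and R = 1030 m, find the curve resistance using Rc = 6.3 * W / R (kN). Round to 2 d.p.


Rc = 6.3 * W / R
Rc = 6.3 * 100 / 1030
Rc = 630.0 / 1030
Rc = 0.61 kN

0.61


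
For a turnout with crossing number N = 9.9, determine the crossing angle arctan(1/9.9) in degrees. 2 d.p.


1/N = 1/9.9 = 0.10101
angle = arctan(0.10101) = 0.100669 rad
angle = 0.100669 * 180/pi = 5.77 degrees

5.77


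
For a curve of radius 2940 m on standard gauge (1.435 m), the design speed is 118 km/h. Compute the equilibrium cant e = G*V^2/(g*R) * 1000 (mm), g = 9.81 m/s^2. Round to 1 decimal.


Convert speed: V = 118 / 3.6 = 32.7778 m/s
Apply formula: e = 1.435 * 32.7778^2 / (9.81 * 2940)
e = 1.435 * 1074.3827 / 28841.4
e = 0.053456 m = 53.5 mm

53.5


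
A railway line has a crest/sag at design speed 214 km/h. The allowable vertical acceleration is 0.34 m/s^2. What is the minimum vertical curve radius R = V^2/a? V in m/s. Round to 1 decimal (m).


Convert speed: V = 214 / 3.6 = 59.4444 m/s
V^2 = 3533.642 m^2/s^2
R_v = 3533.642 / 0.34
R_v = 10393.1 m

10393.1


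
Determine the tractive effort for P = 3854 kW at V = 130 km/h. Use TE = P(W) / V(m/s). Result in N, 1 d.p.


Convert: P = 3854 kW = 3854000 W
V = 130 / 3.6 = 36.1111 m/s
TE = 3854000 / 36.1111
TE = 106726.2 N

106726.2


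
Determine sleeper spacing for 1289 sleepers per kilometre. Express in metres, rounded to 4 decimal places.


Spacing = 1000 m / number of sleepers
Spacing = 1000 / 1289
Spacing = 0.7758 m

0.7758


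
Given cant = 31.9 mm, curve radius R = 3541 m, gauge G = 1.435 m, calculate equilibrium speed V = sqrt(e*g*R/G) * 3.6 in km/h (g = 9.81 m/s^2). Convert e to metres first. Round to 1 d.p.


Convert cant: e = 31.9 mm = 0.0319 m
V_ms = sqrt(0.0319 * 9.81 * 3541 / 1.435)
V_ms = sqrt(772.206968) = 27.7886 m/s
V = 27.7886 * 3.6 = 100.0 km/h

100.0


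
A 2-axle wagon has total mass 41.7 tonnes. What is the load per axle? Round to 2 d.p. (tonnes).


Load per axle = total weight / number of axles
Load = 41.7 / 2
Load = 20.85 tonnes

20.85


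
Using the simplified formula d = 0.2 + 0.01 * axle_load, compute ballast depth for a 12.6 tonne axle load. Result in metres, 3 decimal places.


d = 0.2 + 0.01 * 12.6
d = 0.2 + 0.126
d = 0.326 m

0.326


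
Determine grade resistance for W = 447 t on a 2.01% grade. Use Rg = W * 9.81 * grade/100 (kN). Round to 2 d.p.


Rg = W * 9.81 * grade / 100
Rg = 447 * 9.81 * 2.01 / 100
Rg = 4385.07 * 0.0201
Rg = 88.14 kN

88.14


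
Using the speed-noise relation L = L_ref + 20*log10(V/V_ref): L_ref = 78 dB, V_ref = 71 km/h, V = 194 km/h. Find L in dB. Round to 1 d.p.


V/V_ref = 194 / 71 = 2.732394
log10(2.732394) = 0.436543
20 * 0.436543 = 8.7309
L = 78 + 8.7309 = 86.7 dB

86.7


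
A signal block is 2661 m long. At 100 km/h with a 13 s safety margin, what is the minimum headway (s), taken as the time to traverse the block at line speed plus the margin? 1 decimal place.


V = 100 / 3.6 = 27.7778 m/s
Block traversal time = 2661 / 27.7778 = 95.796 s
Headway = 95.796 + 13
Headway = 108.8 s

108.8


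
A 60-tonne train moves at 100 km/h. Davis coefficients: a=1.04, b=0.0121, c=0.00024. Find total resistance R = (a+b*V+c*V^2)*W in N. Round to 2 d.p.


b*V = 0.0121 * 100 = 1.21
c*V^2 = 0.00024 * 10000 = 2.4
R_per_t = 1.04 + 1.21 + 2.4 = 4.65 N/t
R_total = 4.65 * 60 = 279.00 N

279.00


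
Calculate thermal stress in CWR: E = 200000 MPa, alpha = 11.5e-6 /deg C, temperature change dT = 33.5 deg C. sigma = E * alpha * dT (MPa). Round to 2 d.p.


sigma = E * alpha * dT
sigma = 200000 * 11.5e-6 * 33.5
sigma = 2.3 * 33.5
sigma = 77.05 MPa

77.05


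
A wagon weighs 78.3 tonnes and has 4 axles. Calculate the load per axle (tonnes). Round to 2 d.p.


Load per axle = total weight / number of axles
Load = 78.3 / 4
Load = 19.58 tonnes

19.58


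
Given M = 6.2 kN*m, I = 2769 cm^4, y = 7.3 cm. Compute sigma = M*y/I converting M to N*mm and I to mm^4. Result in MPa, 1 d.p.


Convert units:
M = 6.2 kN*m = 6200000 N*mm
y = 7.3 cm = 73 mm
I = 2769 cm^4 = 27690000 mm^4
sigma = 6200000 * 73 / 27690000
sigma = 16.3 MPa

16.3


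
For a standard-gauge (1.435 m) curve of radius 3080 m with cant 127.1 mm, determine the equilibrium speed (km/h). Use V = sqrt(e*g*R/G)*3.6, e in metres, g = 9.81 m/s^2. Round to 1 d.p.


Convert cant: e = 127.1 mm = 0.1271 m
V_ms = sqrt(0.1271 * 9.81 * 3080 / 1.435)
V_ms = sqrt(2676.168) = 51.7317 m/s
V = 51.7317 * 3.6 = 186.2 km/h

186.2


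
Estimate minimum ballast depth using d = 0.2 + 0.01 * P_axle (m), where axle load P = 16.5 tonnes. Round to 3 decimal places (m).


d = 0.2 + 0.01 * 16.5
d = 0.2 + 0.165
d = 0.365 m

0.365


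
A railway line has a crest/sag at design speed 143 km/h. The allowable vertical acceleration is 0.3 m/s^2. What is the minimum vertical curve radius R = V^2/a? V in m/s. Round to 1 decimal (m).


Convert speed: V = 143 / 3.6 = 39.7222 m/s
V^2 = 1577.8549 m^2/s^2
R_v = 1577.8549 / 0.3
R_v = 5259.5 m

5259.5


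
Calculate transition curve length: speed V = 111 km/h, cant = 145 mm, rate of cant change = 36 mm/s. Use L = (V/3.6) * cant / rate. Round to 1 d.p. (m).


Convert speed: V = 111 / 3.6 = 30.8333 m/s
L = 30.8333 * 145 / 36
L = 4470.8333 / 36
L = 124.2 m

124.2


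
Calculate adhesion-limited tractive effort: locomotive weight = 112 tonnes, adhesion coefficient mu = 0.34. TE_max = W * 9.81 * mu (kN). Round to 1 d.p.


TE_max = W * g * mu
TE_max = 112 * 9.81 * 0.34
TE_max = 1098.72 * 0.34
TE_max = 373.6 kN

373.6


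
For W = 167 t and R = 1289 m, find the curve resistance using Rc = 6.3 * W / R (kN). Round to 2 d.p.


Rc = 6.3 * W / R
Rc = 6.3 * 167 / 1289
Rc = 1052.1 / 1289
Rc = 0.82 kN

0.82


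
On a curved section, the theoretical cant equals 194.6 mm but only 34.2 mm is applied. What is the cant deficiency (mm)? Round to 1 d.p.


Cant deficiency = equilibrium cant - actual cant
CD = 194.6 - 34.2
CD = 160.4 mm

160.4


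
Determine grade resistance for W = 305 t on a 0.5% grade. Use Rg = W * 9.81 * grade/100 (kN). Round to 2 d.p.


Rg = W * 9.81 * grade / 100
Rg = 305 * 9.81 * 0.5 / 100
Rg = 2992.05 * 0.005
Rg = 14.96 kN

14.96


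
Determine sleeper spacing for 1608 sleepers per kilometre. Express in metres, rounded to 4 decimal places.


Spacing = 1000 m / number of sleepers
Spacing = 1000 / 1608
Spacing = 0.6219 m

0.6219


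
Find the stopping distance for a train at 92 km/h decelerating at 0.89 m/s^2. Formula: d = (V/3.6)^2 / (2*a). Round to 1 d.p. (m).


Convert speed: V = 92 / 3.6 = 25.5556 m/s
V^2 = 653.0864
d = 653.0864 / (2 * 0.89)
d = 653.0864 / 1.78
d = 366.9 m

366.9


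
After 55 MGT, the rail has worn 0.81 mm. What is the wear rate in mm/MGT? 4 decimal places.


Wear rate = total wear / cumulative tonnage
Rate = 0.81 / 55
Rate = 0.0147 mm/MGT

0.0147


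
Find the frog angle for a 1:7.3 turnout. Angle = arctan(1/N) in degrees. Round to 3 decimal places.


1/N = 1/7.3 = 0.136986
angle = arctan(0.136986) = 0.136139 rad
angle = 0.136139 * 180/pi = 7.800 degrees

7.800


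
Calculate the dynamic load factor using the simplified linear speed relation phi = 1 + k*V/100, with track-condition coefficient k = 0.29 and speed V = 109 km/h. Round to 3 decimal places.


phi = 1 + k * V / 100
phi = 1 + 0.29 * 109 / 100
phi = 1 + 0.3161
phi = 1.316

1.316


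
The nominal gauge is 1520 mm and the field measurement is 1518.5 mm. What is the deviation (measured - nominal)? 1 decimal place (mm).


Deviation = measured - nominal
Deviation = 1518.5 - 1520
Deviation = -1.5 mm

-1.5


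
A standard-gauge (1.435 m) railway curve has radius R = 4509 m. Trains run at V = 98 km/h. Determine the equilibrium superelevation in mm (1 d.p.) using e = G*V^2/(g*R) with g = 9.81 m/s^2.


Convert speed: V = 98 / 3.6 = 27.2222 m/s
Apply formula: e = 1.435 * 27.2222^2 / (9.81 * 4509)
e = 1.435 * 741.0494 / 44233.29
e = 0.024041 m = 24.0 mm

24.0


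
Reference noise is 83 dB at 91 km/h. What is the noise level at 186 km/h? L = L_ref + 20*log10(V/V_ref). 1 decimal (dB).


V/V_ref = 186 / 91 = 2.043956
log10(2.043956) = 0.310472
20 * 0.310472 = 6.2094
L = 83 + 6.2094 = 89.2 dB

89.2


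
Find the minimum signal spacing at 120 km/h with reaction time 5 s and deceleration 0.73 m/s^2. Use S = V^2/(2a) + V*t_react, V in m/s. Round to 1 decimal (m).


V = 120 / 3.6 = 33.3333 m/s
Braking distance = 33.3333^2 / (2*0.73) = 761.035 m
Sighting distance = 33.3333 * 5 = 166.6667 m
S = 761.035 + 166.6667 = 927.7 m

927.7


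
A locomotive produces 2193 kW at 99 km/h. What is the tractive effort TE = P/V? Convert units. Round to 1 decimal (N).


Convert: P = 2193 kW = 2193000 W
V = 99 / 3.6 = 27.5 m/s
TE = 2193000 / 27.5
TE = 79745.5 N

79745.5


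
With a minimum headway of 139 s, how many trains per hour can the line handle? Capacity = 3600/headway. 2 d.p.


Capacity = 3600 / headway
Capacity = 3600 / 139
Capacity = 25.90 trains/hour

25.90


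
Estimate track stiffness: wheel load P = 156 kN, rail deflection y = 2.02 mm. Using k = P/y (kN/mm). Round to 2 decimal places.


Track stiffness k = P / y
k = 156 / 2.02
k = 77.23 kN/mm

77.23


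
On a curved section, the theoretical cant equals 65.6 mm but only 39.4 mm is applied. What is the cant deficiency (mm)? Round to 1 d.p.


Cant deficiency = equilibrium cant - actual cant
CD = 65.6 - 39.4
CD = 26.2 mm

26.2
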